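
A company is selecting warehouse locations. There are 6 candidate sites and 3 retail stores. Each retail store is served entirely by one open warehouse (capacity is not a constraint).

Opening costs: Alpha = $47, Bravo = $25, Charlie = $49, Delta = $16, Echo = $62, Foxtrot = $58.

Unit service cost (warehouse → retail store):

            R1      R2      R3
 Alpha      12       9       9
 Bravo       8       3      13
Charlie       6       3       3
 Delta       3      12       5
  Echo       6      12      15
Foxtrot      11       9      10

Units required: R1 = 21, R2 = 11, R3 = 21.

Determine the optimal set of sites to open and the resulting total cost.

Open Charlie and Delta; minimum total cost 224.

For any fixed open set, each retail store goes to its cheapest open site; total = fixed + service.
{Charlie, Delta}: R1→Delta 3·21=63, R2→Charlie 3·11=33, R3→Charlie 3·21=63. Service 159; fixed 65; total 224.
{Bravo, Delta}: R1→Delta 3·21=63, R2→Bravo 3·11=33, R3→Delta 5·21=105. Service 201; fixed 41; total 242.
{Bravo, Charlie, Delta}: R1→Delta 3·21=63, R2→Bravo 3·11=33, R3→Charlie 3·21=63. Service 159; fixed 90; total 249.
{Alpha, Bravo, Charlie, Delta, Echo, Foxtrot}: R1→Delta 3·21=63, R2→Bravo 3·11=33, R3→Charlie 3·21=63. Service 159; fixed 257; total 416.
No other subset beats 224.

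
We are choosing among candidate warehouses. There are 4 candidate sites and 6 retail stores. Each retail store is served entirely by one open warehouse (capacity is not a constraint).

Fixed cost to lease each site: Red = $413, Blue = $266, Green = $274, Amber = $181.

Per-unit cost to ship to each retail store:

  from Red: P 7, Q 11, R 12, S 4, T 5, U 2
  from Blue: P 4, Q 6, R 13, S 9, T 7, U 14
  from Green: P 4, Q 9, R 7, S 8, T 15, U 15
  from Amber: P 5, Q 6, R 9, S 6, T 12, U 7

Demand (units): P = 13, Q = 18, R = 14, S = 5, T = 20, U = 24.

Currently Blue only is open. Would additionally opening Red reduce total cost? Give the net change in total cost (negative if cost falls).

Current service cost with {Blue}: 863.
Adding Red: each retail store re-picks its cheapest; new service cost 496, saving 367.
Extra fixed cost: 413. Net change = 413 − 367 = 46.
(Totals: 1129 → 1175.)

No — net change +46 (cost rises by 46).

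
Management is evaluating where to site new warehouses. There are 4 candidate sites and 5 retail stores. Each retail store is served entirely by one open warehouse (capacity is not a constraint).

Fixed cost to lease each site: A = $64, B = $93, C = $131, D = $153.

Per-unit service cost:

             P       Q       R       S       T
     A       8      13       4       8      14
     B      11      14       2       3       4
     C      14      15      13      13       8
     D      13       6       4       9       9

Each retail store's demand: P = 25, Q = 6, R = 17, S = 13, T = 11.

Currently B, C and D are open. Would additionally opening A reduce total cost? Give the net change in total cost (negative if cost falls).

Current service cost with {B, C, D}: 428.
Adding A: each retail store re-picks its cheapest; new service cost 353, saving 75.
Extra fixed cost: 64. Net change = 64 − 75 = -11.
(Totals: 805 → 794.)

Yes — net change −11 (cost falls by 11).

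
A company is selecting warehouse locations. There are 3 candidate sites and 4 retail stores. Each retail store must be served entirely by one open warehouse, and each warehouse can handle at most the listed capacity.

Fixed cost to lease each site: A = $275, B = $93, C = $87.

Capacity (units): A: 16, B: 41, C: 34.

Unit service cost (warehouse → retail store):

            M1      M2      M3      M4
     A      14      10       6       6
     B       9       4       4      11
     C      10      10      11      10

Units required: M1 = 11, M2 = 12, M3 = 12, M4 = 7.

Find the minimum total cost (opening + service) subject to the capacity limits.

Minimum total cost: 445

Open {B, C}: M1→B 9·11=99, M2→B 4·12=48, M3→B 4·12=48, M4→C 10·7=70.
Loads: B carries 35/41, C carries 7/34. Service 265; fixed 180; total 445.
Next best feasible plan costs 456.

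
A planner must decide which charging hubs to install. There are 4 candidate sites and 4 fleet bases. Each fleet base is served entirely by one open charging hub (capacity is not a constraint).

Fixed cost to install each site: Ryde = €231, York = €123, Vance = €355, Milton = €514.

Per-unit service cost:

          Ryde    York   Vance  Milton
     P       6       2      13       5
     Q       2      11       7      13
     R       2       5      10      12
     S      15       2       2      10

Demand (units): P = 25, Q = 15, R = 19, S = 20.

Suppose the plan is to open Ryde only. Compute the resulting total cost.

Total cost: 749

Each fleet base is assigned to its cheapest site among the open ones.
{Ryde}: P→Ryde 6·25=150, Q→Ryde 2·15=30, R→Ryde 2·19=38, S→Ryde 15·20=300. Service 518; fixed 231; total 749.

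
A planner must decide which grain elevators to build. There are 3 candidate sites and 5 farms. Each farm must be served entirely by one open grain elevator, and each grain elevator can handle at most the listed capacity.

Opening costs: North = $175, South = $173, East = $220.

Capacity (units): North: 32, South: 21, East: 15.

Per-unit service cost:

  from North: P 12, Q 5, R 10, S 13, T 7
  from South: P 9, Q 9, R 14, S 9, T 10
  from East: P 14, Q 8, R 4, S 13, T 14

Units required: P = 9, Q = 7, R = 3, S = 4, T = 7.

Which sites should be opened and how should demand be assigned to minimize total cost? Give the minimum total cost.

Minimum total cost: 449

Open {North}: P→North 12·9=108, Q→North 5·7=35, R→North 10·3=30, S→North 13·4=52, T→North 7·7=49.
Loads: North carries 30/32. Service 274; fixed 175; total 449.
Next best feasible plan costs 579.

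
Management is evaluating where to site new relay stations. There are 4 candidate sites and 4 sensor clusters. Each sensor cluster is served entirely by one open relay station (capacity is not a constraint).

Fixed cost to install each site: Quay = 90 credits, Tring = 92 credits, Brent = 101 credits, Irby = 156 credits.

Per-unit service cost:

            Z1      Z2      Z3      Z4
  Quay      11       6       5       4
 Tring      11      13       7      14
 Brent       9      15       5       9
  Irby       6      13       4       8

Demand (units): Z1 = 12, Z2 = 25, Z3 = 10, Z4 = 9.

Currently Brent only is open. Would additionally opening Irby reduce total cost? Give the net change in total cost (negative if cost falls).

Current service cost with {Brent}: 614.
Adding Irby: each sensor cluster re-picks its cheapest; new service cost 509, saving 105.
Extra fixed cost: 156. Net change = 156 − 105 = 51.
(Totals: 715 → 766.)

No — net change +51 (cost rises by 51).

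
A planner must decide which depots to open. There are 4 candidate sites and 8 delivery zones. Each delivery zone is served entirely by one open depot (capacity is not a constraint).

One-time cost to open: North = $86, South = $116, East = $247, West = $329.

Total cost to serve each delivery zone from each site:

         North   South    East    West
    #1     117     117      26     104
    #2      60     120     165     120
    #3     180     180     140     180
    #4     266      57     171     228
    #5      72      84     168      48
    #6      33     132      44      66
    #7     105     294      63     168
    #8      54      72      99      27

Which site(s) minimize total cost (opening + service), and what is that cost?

For any fixed open set, each delivery zone goes to its cheapest open site; total = fixed + service.
{North, South}: #1→North 117, #2→North 60, #3→North 180, #4→South 57, #5→North 72, #6→North 33, #7→North 105, #8→North 54. Service 678; fixed 202; total 880.
{North, East}: service 619 + fixed 333 = 952
{North, South, East}: #1→East 26, #2→North 60, #3→East 140, #4→South 57, #5→North 72, #6→North 33, #7→East 63, #8→North 54. Service 505; fixed 449; total 954.
{North, South, East, West}: service 454 + fixed 778 = 1232
No other subset beats 880.

Open North and South; minimum total cost 880.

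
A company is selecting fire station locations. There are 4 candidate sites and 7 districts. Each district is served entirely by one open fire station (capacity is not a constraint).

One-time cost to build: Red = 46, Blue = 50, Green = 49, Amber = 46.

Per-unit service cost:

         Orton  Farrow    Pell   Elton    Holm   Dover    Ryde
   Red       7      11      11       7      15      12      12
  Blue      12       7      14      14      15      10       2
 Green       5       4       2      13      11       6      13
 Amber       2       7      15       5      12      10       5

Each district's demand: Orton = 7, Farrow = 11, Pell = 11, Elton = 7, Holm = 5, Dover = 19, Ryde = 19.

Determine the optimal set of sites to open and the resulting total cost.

For any fixed open set, each district goes to its cheapest open site; total = fixed + service.
{Blue, Green, Amber}: Orton→Amber 2·7=14, Farrow→Green 4·11=44, Pell→Green 2·11=22, Elton→Amber 5·7=35, Holm→Green 11·5=55, Dover→Green 6·19=114, Ryde→Blue 2·19=38. Service 322; fixed 145; total 467.
{Green, Amber}: service 379 + fixed 95 = 474
{Blue, Green}: service 399 + fixed 99 = 498
{Red, Blue, Green, Amber}: service 322 + fixed 191 = 513
No other subset beats 467.

Open Blue, Green and Amber; minimum total cost 467.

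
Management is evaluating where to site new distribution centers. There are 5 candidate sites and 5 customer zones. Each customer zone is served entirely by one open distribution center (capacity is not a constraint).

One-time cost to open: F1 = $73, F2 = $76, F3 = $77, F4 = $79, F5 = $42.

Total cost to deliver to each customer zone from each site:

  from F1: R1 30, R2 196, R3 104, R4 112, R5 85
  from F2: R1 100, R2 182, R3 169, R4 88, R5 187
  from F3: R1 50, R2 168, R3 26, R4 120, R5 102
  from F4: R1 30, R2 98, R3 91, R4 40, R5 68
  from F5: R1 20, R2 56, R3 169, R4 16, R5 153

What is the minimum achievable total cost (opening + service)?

Minimum total cost: 339

For any fixed open set, each customer zone goes to its cheapest open site; total = fixed + service.
{F3, F5}: R1→F5 20, R2→F5 56, R3→F3 26, R4→F5 16, R5→F3 102. Service 220; fixed 119; total 339.
{F4, F5}: service 251 + fixed 121 = 372
{F3, F4, F5}: R1→F5 20, R2→F5 56, R3→F3 26, R4→F5 16, R5→F4 68. Service 186; fixed 198; total 384.
{F1, F2, F3, F4, F5}: R1→F5 20, R2→F5 56, R3→F3 26, R4→F5 16, R5→F4 68. Service 186; fixed 347; total 533.
No other subset beats 339.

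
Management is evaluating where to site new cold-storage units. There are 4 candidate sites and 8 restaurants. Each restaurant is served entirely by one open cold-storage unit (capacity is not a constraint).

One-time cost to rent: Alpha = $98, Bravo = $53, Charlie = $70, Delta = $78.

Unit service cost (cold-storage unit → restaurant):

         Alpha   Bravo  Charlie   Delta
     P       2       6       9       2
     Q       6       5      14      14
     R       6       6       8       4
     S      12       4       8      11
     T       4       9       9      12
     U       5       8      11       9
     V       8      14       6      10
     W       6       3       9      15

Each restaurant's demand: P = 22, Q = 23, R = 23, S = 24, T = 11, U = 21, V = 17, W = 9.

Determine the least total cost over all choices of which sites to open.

Minimum total cost: 856

For any fixed open set, each restaurant goes to its cheapest open site; total = fixed + service.
{Alpha, Bravo}: P→Alpha 2·22=44, Q→Bravo 5·23=115, R→Alpha 6·23=138, S→Bravo 4·24=96, T→Alpha 4·11=44, U→Alpha 5·21=105, V→Alpha 8·17=136, W→Bravo 3·9=27. Service 705; fixed 151; total 856.
{Alpha, Bravo, Delta}: service 659 + fixed 229 = 888
{Alpha, Bravo, Charlie}: service 671 + fixed 221 = 892
{Alpha, Bravo, Charlie, Delta}: service 625 + fixed 299 = 924
(All 15 nonempty subsets were checked; Alpha and Bravo is lowest.)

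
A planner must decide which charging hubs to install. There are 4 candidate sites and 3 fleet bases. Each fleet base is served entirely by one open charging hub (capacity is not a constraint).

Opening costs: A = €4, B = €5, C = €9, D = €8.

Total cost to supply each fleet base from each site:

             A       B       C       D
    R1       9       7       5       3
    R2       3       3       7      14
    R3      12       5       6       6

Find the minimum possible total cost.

For any fixed open set, each fleet base goes to its cheapest open site; total = fixed + service.
{B}: R1→B 7, R2→B 3, R3→B 5. Service 15; fixed 5; total 20.
{A, B}: service 15 + fixed 9 = 24
{A, D}: service 12 + fixed 12 = 24
{A, B, C, D}: R1→D 3, R2→A 3, R3→B 5. Service 11; fixed 26; total 37.
No other subset beats 20.

Minimum total cost: 20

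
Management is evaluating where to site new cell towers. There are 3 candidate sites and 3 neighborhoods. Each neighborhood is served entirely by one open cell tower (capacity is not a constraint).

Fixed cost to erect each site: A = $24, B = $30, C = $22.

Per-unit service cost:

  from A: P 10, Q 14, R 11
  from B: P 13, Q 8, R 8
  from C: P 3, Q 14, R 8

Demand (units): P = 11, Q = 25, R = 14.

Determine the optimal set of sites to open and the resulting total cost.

For any fixed open set, each neighborhood goes to its cheapest open site; total = fixed + service.
{B, C}: P→C 3·11=33, Q→B 8·25=200, R→B 8·14=112. Service 345; fixed 52; total 397.
{A, B, C}: service 345 + fixed 76 = 421
{A, B}: service 422 + fixed 54 = 476
{C}: P→C 3·11=33, Q→C 14·25=350, R→C 8·14=112. Service 495; fixed 22; total 517.
No other subset beats 397.

Open B and C; minimum total cost 397.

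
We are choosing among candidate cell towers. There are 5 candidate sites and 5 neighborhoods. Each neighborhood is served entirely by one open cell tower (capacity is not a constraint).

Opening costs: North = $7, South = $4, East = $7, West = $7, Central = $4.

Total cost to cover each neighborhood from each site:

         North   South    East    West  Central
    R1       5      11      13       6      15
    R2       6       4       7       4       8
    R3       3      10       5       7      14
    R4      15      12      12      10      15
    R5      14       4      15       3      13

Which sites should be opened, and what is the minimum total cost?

Open West only; minimum total cost 37.

For any fixed open set, each neighborhood goes to its cheapest open site; total = fixed + service.
{West}: R1→West 6, R2→West 4, R3→West 7, R4→West 10, R5→West 3. Service 30; fixed 7; total 37.
{North, South}: service 28 + fixed 11 = 39
{North, West}: service 25 + fixed 14 = 39
{North, South, East, West, Central}: service 25 + fixed 29 = 54
No other subset beats 37.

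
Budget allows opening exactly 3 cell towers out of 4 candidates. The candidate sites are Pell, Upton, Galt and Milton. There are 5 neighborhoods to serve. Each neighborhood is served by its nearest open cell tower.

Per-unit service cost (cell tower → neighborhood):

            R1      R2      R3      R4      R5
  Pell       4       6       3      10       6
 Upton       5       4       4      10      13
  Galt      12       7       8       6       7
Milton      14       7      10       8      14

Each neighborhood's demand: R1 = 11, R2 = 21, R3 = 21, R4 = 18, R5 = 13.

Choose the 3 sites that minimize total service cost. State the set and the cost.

Choose Pell, Upton and Galt; total service cost 377.

With exactly 3 open, each neighborhood uses its cheapest among the chosen.
{Pell, Upton, Galt}: R1→Pell 4·11=44, R2→Upton 4·21=84, R3→Pell 3·21=63, R4→Galt 6·18=108, R5→Pell 6·13=78. Service cost 377.
{Pell, Upton, Milton}: service cost 413
{Pell, Galt, Milton}: service cost 419
Among all 4 size-3 choices, {Pell, Upton, Galt} is lowest.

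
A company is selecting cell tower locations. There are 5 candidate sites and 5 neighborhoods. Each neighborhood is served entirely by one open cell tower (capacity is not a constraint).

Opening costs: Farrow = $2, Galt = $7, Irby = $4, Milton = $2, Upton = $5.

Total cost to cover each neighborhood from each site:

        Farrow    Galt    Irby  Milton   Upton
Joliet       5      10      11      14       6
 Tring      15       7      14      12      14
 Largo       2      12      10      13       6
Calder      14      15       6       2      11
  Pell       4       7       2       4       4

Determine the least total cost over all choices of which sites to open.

Minimum total cost: 29

For any fixed open set, each neighborhood goes to its cheapest open site; total = fixed + service.
{Farrow, Milton}: Joliet→Farrow 5, Tring→Milton 12, Largo→Farrow 2, Calder→Milton 2, Pell→Farrow 4. Service 25; fixed 4; total 29.
{Farrow, Galt, Milton}: Joliet→Farrow 5, Tring→Galt 7, Largo→Farrow 2, Calder→Milton 2, Pell→Farrow 4. Service 20; fixed 11; total 31.
{Farrow, Irby, Milton}: Joliet→Farrow 5, Tring→Milton 12, Largo→Farrow 2, Calder→Milton 2, Pell→Irby 2. Service 23; fixed 8; total 31.
{Farrow, Galt, Irby, Milton, Upton}: service 18 + fixed 20 = 38
No other subset beats 29.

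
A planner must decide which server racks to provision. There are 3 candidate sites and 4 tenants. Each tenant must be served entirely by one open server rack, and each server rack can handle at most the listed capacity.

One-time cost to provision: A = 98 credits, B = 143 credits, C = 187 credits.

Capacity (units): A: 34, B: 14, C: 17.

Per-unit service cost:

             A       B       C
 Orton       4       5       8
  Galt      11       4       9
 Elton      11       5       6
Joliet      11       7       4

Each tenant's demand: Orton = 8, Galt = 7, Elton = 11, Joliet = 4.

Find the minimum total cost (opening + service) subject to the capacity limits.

Minimum total cost: 372

Open {A}: Orton→A 4·8=32, Galt→A 11·7=77, Elton→A 11·11=121, Joliet→A 11·4=44.
Loads: A carries 30/34. Service 274; fixed 98; total 372.
Next best feasible plan costs 449.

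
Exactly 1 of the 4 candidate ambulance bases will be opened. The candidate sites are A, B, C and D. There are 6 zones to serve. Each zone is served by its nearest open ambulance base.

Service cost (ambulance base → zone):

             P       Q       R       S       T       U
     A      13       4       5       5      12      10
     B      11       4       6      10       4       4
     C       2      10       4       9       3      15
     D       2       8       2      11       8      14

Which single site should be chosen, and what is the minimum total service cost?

With exactly 1 open, each zone uses its cheapest among the chosen.
{B}: P→B 11, Q→B 4, R→B 6, S→B 10, T→B 4, U→B 4. Service cost 39.
{C}: service cost 43
{D}: service cost 45
Among all 4 size-1 choices, {B} is lowest.

Choose B only; total service cost 39.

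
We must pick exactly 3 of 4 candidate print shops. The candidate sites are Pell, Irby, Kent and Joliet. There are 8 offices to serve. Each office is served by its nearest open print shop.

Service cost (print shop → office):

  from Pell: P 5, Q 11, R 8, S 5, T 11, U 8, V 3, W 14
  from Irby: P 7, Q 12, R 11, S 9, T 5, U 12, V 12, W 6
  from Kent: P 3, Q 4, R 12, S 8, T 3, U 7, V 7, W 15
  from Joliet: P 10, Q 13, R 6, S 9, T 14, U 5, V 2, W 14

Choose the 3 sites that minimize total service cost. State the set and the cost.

Choose Irby, Kent and Joliet; total service cost 37.

With exactly 3 open, each office uses its cheapest among the chosen.
{Irby, Kent, Joliet}: P→Kent 3, Q→Kent 4, R→Joliet 6, S→Kent 8, T→Kent 3, U→Joliet 5, V→Joliet 2, W→Irby 6. Service cost 37.
{Pell, Irby, Kent}: service cost 39
{Pell, Kent, Joliet}: service cost 42
Among all 4 size-3 choices, {Irby, Kent, Joliet} is lowest.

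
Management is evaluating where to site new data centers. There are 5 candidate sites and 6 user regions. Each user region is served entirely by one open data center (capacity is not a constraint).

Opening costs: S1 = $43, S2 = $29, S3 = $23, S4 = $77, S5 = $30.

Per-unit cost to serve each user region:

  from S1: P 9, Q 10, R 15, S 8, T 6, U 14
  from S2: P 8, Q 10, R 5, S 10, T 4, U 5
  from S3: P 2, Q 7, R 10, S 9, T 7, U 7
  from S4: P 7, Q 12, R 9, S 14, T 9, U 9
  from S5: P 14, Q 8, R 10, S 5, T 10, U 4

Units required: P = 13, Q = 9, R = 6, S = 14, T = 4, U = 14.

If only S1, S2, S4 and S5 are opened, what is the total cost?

Total cost: 514

Each user region is assigned to its cheapest site among the open ones.
{S1, S2, S4, S5}: P→S4 7·13=91, Q→S5 8·9=72, R→S2 5·6=30, S→S5 5·14=70, T→S2 4·4=16, U→S5 4·14=56. Service 335; fixed 179; total 514.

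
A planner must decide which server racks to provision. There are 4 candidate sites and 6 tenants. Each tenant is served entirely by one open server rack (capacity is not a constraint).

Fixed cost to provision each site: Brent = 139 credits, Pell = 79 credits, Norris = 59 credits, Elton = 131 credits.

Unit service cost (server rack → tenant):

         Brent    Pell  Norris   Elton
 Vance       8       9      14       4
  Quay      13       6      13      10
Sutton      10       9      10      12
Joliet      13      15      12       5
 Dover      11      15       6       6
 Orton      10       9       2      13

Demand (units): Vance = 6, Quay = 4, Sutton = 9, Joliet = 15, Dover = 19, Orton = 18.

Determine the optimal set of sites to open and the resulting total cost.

For any fixed open set, each tenant goes to its cheapest open site; total = fixed + service.
{Norris, Elton}: Vance→Elton 4·6=24, Quay→Elton 10·4=40, Sutton→Norris 10·9=90, Joliet→Elton 5·15=75, Dover→Norris 6·19=114, Orton→Norris 2·18=36. Service 379; fixed 190; total 569.
{Norris}: service 556 + fixed 59 = 615
{Pell, Norris, Elton}: Vance→Elton 4·6=24, Quay→Pell 6·4=24, Sutton→Pell 9·9=81, Joliet→Elton 5·15=75, Dover→Norris 6·19=114, Orton→Norris 2·18=36. Service 354; fixed 269; total 623.
{Brent, Pell, Norris, Elton}: service 354 + fixed 408 = 762
No other subset beats 569.

Open Norris and Elton; minimum total cost 569.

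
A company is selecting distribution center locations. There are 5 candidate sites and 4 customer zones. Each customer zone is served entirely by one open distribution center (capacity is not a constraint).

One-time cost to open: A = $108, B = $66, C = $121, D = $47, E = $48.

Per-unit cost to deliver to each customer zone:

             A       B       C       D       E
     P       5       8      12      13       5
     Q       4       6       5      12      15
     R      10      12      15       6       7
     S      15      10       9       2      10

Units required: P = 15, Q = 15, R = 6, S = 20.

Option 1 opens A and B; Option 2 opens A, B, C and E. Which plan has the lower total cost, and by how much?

Option 1 is cheaper by 131.

Option 1: {A, B}: P→A 5·15=75, Q→A 4·15=60, R→A 10·6=60, S→B 10·20=200. Service 395; fixed 174; total 569.
Option 2: {A, B, C, E}: P→A 5·15=75, Q→A 4·15=60, R→E 7·6=42, S→C 9·20=180. Service 357; fixed 343; total 700.
Difference: |569 − 700| = 131.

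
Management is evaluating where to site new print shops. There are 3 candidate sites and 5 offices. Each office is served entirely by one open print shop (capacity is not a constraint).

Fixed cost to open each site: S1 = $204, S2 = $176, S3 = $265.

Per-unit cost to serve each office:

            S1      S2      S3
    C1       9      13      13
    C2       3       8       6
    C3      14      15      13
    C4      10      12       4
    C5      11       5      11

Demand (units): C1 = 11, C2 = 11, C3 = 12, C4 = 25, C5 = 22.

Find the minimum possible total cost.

Minimum total cost: 972

For any fixed open set, each office goes to its cheapest open site; total = fixed + service.
{S3}: C1→S3 13·11=143, C2→S3 6·11=66, C3→S3 13·12=156, C4→S3 4·25=100, C5→S3 11·22=242. Service 707; fixed 265; total 972.
{S1}: service 792 + fixed 204 = 996
{S2}: C1→S2 13·11=143, C2→S2 8·11=88, C3→S2 15·12=180, C4→S2 12·25=300, C5→S2 5·22=110. Service 821; fixed 176; total 997.
{S1, S2, S3}: C1→S1 9·11=99, C2→S1 3·11=33, C3→S3 13·12=156, C4→S3 4·25=100, C5→S2 5·22=110. Service 498; fixed 645; total 1143.
No other subset beats 972.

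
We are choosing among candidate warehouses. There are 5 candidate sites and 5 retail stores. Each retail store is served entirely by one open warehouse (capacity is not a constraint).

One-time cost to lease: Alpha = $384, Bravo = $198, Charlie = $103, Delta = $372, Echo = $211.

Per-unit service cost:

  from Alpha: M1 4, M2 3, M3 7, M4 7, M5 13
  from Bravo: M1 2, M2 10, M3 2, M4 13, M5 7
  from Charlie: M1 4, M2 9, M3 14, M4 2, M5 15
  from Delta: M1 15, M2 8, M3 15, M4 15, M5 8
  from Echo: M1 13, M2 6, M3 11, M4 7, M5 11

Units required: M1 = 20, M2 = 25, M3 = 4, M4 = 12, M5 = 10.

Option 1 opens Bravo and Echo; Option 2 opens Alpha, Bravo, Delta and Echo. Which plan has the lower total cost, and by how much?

Option 1 is cheaper by 681.

Option 1: {Bravo, Echo}: M1→Bravo 2·20=40, M2→Echo 6·25=150, M3→Bravo 2·4=8, M4→Echo 7·12=84, M5→Bravo 7·10=70. Service 352; fixed 409; total 761.
Option 2: {Alpha, Bravo, Delta, Echo}: M1→Bravo 2·20=40, M2→Alpha 3·25=75, M3→Bravo 2·4=8, M4→Alpha 7·12=84, M5→Bravo 7·10=70. Service 277; fixed 1165; total 1442.
Difference: |761 − 1442| = 681.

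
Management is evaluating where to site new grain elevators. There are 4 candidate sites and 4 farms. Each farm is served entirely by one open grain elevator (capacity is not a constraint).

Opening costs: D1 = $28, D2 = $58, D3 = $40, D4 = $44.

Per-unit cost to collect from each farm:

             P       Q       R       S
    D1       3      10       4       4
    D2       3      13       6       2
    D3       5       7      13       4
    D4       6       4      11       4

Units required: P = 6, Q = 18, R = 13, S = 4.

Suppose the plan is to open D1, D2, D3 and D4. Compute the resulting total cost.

Total cost: 320

Each farm is assigned to its cheapest site among the open ones.
{D1, D2, D3, D4}: P→D1 3·6=18, Q→D4 4·18=72, R→D1 4·13=52, S→D2 2·4=8. Service 150; fixed 170; total 320.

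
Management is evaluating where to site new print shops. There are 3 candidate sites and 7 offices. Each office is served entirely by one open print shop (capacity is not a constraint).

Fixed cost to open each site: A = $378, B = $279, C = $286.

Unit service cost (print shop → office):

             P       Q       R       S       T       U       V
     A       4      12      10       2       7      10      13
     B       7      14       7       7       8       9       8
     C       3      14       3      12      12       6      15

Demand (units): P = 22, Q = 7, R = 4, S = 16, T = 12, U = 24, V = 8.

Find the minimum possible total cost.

For any fixed open set, each office goes to its cheapest open site; total = fixed + service.
{B}: P→B 7·22=154, Q→B 14·7=98, R→B 7·4=28, S→B 7·16=112, T→B 8·12=96, U→B 9·24=216, V→B 8·8=64. Service 768; fixed 279; total 1047.
{A}: service 672 + fixed 378 = 1050
{C}: P→C 3·22=66, Q→C 14·7=98, R→C 3·4=12, S→C 12·16=192, T→C 12·12=144, U→C 6·24=144, V→C 15·8=120. Service 776; fixed 286; total 1062.
{A, B, C}: service 486 + fixed 943 = 1429
No other subset beats 1047.

Minimum total cost: 1047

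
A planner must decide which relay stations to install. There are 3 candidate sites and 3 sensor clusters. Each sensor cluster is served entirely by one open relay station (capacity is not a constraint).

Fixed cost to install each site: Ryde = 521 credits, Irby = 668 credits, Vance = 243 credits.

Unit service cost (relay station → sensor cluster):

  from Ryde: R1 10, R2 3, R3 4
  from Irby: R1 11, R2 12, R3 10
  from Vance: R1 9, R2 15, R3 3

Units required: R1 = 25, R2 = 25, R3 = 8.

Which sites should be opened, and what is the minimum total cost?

For any fixed open set, each sensor cluster goes to its cheapest open site; total = fixed + service.
{Vance}: R1→Vance 9·25=225, R2→Vance 15·25=375, R3→Vance 3·8=24. Service 624; fixed 243; total 867.
{Ryde}: service 357 + fixed 521 = 878
{Ryde, Vance}: service 324 + fixed 764 = 1088
{Ryde, Irby, Vance}: service 324 + fixed 1432 = 1756
No other subset beats 867.

Open Vance only; minimum total cost 867.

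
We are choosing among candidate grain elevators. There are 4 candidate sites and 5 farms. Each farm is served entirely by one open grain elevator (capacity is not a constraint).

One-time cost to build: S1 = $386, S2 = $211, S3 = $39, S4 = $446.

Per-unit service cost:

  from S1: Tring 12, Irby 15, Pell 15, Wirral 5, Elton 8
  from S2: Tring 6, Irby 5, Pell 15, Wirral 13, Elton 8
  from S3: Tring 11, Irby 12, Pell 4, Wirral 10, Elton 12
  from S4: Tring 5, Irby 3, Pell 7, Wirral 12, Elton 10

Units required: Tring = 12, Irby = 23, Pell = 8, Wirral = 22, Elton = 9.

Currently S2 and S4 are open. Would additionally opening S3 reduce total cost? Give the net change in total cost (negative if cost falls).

Yes — net change −29 (cost falls by 29).

Current service cost with {S2, S4}: 521.
Adding S3: each farm re-picks its cheapest; new service cost 453, saving 68.
Extra fixed cost: 39. Net change = 39 − 68 = -29.
(Totals: 1178 → 1149.)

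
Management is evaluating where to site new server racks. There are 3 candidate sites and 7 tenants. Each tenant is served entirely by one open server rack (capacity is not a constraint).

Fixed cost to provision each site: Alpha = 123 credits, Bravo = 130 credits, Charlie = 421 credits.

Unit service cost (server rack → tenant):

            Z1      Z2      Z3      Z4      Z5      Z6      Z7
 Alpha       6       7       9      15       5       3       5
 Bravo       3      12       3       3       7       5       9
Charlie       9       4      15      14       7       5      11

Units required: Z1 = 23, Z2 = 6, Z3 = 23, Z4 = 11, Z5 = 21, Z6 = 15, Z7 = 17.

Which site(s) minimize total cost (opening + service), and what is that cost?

Open Alpha and Bravo; minimum total cost 701.

For any fixed open set, each tenant goes to its cheapest open site; total = fixed + service.
{Alpha, Bravo}: Z1→Bravo 3·23=69, Z2→Alpha 7·6=42, Z3→Bravo 3·23=69, Z4→Bravo 3·11=33, Z5→Alpha 5·21=105, Z6→Alpha 3·15=45, Z7→Alpha 5·17=85. Service 448; fixed 253; total 701.
{Bravo}: service 618 + fixed 130 = 748
{Alpha}: Z1→Alpha 6·23=138, Z2→Alpha 7·6=42, Z3→Alpha 9·23=207, Z4→Alpha 15·11=165, Z5→Alpha 5·21=105, Z6→Alpha 3·15=45, Z7→Alpha 5·17=85. Service 787; fixed 123; total 910.
{Alpha, Bravo, Charlie}: Z1→Bravo 3·23=69, Z2→Charlie 4·6=24, Z3→Bravo 3·23=69, Z4→Bravo 3·11=33, Z5→Alpha 5·21=105, Z6→Alpha 3·15=45, Z7→Alpha 5·17=85. Service 430; fixed 674; total 1104.
No other subset beats 701.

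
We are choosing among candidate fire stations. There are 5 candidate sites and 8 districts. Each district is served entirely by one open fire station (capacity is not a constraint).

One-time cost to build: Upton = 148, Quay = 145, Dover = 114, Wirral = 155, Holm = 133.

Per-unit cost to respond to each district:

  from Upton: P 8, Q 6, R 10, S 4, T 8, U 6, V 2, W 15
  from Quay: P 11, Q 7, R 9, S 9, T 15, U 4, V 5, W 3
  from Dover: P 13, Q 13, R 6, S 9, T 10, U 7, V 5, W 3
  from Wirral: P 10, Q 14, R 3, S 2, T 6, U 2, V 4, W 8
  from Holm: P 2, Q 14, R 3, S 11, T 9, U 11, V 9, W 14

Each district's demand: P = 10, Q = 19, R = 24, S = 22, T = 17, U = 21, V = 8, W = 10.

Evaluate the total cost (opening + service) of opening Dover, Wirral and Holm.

Each district is assigned to its cheapest site among the open ones.
{Dover, Wirral, Holm}: P→Holm 2·10=20, Q→Dover 13·19=247, R→Wirral 3·24=72, S→Wirral 2·22=44, T→Wirral 6·17=102, U→Wirral 2·21=42, V→Wirral 4·8=32, W→Dover 3·10=30. Service 589; fixed 402; total 991.

Total cost: 991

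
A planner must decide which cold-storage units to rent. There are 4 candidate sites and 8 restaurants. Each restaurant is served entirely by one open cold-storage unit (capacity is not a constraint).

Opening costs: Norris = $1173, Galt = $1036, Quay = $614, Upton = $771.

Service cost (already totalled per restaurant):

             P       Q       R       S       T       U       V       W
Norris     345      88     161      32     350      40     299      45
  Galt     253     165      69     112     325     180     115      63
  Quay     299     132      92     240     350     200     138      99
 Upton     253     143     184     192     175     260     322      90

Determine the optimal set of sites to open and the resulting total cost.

For any fixed open set, each restaurant goes to its cheapest open site; total = fixed + service.
{Quay}: P→Quay 299, Q→Quay 132, R→Quay 92, S→Quay 240, T→Quay 350, U→Quay 200, V→Quay 138, W→Quay 99. Service 1550; fixed 614; total 2164.
{Galt}: service 1282 + fixed 1036 = 2318
{Upton}: service 1619 + fixed 771 = 2390
{Norris, Galt, Quay, Upton}: P→Galt 253, Q→Norris 88, R→Galt 69, S→Norris 32, T→Upton 175, U→Norris 40, V→Galt 115, W→Norris 45. Service 817; fixed 3594; total 4411.
(All 15 nonempty subsets were checked; Quay only is lowest.)

Open Quay only; minimum total cost 2164.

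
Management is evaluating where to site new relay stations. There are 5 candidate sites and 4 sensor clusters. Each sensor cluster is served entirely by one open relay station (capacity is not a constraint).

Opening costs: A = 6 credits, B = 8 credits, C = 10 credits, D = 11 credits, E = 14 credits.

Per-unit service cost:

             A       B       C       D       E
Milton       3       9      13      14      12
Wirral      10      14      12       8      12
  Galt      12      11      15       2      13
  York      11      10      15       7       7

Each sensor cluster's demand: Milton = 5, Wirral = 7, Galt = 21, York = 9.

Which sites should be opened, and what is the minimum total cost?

For any fixed open set, each sensor cluster goes to its cheapest open site; total = fixed + service.
{A, D}: Milton→A 3·5=15, Wirral→D 8·7=56, Galt→D 2·21=42, York→D 7·9=63. Service 176; fixed 17; total 193.
{A, B, D}: service 176 + fixed 25 = 201
{A, C, D}: service 176 + fixed 27 = 203
{A, B, C, D, E}: service 176 + fixed 49 = 225
No other subset beats 193.

Open A and D; minimum total cost 193.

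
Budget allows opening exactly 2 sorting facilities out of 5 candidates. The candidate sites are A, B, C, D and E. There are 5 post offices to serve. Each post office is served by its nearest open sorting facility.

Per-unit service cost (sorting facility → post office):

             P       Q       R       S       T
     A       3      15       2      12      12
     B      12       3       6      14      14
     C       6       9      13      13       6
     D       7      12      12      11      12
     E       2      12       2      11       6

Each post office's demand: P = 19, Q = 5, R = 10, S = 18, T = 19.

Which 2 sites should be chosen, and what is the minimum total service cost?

Choose B and E; total service cost 385.

With exactly 2 open, each post office uses its cheapest among the chosen.
{B, E}: P→E 2·19=38, Q→B 3·5=15, R→E 2·10=20, S→E 11·18=198, T→E 6·19=114. Service cost 385.
{C, E}: service cost 415
{A, E}: service cost 430
Among all 10 size-2 choices, {B, E} is lowest.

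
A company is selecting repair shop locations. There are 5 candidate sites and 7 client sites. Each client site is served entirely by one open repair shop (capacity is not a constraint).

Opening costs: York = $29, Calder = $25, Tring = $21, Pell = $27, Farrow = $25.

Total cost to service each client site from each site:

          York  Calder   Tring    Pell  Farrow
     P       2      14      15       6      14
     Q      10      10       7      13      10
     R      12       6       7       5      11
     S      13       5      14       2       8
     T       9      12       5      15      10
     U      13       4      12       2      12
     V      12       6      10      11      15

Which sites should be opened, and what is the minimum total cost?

Open Pell only; minimum total cost 81.

For any fixed open set, each client site goes to its cheapest open site; total = fixed + service.
{Pell}: P→Pell 6, Q→Pell 13, R→Pell 5, S→Pell 2, T→Pell 15, U→Pell 2, V→Pell 11. Service 54; fixed 27; total 81.
{Calder}: service 57 + fixed 25 = 82
{Tring, Pell}: service 37 + fixed 48 = 85
{York, Calder, Tring, Pell, Farrow}: P→York 2, Q→Tring 7, R→Pell 5, S→Pell 2, T→Tring 5, U→Pell 2, V→Calder 6. Service 29; fixed 127; total 156.
No other subset beats 81.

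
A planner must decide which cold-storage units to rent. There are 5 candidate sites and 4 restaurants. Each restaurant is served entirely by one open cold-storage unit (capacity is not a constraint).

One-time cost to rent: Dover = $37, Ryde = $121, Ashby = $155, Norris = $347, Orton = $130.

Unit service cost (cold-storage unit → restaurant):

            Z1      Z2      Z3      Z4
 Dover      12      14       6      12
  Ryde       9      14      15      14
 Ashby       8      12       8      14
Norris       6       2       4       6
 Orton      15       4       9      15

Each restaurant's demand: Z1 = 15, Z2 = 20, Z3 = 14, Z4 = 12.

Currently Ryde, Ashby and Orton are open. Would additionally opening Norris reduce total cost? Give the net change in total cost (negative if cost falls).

Current service cost with {Ryde, Ashby, Orton}: 480.
Adding Norris: each restaurant re-picks its cheapest; new service cost 258, saving 222.
Extra fixed cost: 347. Net change = 347 − 222 = 125.
(Totals: 886 → 1011.)

No — net change +125 (cost rises by 125).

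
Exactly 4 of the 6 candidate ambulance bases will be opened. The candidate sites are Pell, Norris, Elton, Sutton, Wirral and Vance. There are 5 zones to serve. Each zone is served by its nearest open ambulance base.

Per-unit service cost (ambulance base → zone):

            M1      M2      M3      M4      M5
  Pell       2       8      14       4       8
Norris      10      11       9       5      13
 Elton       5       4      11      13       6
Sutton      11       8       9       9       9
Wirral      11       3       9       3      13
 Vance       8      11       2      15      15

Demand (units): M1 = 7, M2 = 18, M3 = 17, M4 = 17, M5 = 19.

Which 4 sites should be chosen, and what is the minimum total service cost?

Choose Pell, Elton, Wirral and Vance; total service cost 267.

With exactly 4 open, each zone uses its cheapest among the chosen.
{Pell, Elton, Wirral, Vance}: M1→Pell 2·7=14, M2→Wirral 3·18=54, M3→Vance 2·17=34, M4→Wirral 3·17=51, M5→Elton 6·19=114. Service cost 267.
{Norris, Elton, Wirral, Vance}: service cost 288
{Elton, Sutton, Wirral, Vance}: service cost 288
Among all 15 size-4 choices, {Pell, Elton, Wirral, Vance} is lowest.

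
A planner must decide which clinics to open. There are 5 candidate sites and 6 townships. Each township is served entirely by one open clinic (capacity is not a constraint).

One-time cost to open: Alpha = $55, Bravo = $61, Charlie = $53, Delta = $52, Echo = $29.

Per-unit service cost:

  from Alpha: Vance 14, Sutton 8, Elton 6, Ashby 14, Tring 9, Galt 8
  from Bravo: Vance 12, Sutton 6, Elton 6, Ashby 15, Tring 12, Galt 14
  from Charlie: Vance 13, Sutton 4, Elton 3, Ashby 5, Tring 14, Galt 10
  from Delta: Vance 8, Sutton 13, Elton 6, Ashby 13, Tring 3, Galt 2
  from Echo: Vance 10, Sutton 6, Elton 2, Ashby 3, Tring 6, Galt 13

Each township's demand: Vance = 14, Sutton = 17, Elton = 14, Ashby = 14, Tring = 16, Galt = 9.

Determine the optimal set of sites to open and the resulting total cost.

Open Delta and Echo; minimum total cost 431.

For any fixed open set, each township goes to its cheapest open site; total = fixed + service.
{Delta, Echo}: Vance→Delta 8·14=112, Sutton→Echo 6·17=102, Elton→Echo 2·14=28, Ashby→Echo 3·14=42, Tring→Delta 3·16=48, Galt→Delta 2·9=18. Service 350; fixed 81; total 431.
{Charlie, Delta, Echo}: service 316 + fixed 134 = 450
{Charlie, Delta}: service 358 + fixed 105 = 463
{Alpha, Bravo, Charlie, Delta, Echo}: service 316 + fixed 250 = 566
No other subset beats 431.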